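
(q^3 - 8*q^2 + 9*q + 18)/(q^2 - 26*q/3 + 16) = 3*(q^2 - 2*q - 3)/(3*q - 8)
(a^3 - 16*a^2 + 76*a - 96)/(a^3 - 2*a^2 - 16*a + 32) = (a^2 - 14*a + 48)/(a^2 - 16)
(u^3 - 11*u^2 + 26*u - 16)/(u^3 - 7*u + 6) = (u - 8)/(u + 3)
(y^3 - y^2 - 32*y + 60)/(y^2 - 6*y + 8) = (y^2 + y - 30)/(y - 4)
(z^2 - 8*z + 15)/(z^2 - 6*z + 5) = (z - 3)/(z - 1)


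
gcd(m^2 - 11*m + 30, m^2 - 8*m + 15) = m - 5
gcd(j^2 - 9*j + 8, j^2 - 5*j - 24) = j - 8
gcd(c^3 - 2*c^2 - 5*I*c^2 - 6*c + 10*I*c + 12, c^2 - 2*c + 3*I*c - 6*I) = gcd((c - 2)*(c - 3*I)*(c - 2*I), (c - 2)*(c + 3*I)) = c - 2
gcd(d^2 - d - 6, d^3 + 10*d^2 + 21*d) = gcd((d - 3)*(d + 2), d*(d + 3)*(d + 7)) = 1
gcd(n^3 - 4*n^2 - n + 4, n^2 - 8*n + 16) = n - 4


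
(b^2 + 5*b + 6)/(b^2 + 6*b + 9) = (b + 2)/(b + 3)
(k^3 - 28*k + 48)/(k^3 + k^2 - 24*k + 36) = (k - 4)/(k - 3)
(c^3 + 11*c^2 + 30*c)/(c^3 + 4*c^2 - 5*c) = (c + 6)/(c - 1)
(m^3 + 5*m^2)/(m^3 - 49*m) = m*(m + 5)/(m^2 - 49)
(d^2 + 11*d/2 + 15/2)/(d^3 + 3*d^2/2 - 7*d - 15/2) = (2*d + 5)/(2*d^2 - 3*d - 5)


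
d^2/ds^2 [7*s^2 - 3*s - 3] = 14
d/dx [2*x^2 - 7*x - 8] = 4*x - 7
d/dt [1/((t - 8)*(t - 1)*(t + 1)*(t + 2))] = 2*(-2*t^3 + 9*t^2 + 17*t - 3)/(t^8 - 12*t^7 + 2*t^6 + 216*t^5 + 249*t^4 - 396*t^3 - 508*t^2 + 192*t + 256)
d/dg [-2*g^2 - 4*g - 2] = -4*g - 4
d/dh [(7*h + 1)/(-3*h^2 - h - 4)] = (-21*h^2 - 7*h + (6*h + 1)*(7*h + 1) - 28)/(3*h^2 + h + 4)^2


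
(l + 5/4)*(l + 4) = l^2 + 21*l/4 + 5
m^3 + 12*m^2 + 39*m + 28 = (m + 1)*(m + 4)*(m + 7)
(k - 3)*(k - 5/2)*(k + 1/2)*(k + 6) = k^4 + k^3 - 101*k^2/4 + 129*k/4 + 45/2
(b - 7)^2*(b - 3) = b^3 - 17*b^2 + 91*b - 147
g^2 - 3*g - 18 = (g - 6)*(g + 3)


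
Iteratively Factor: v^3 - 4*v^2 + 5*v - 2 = (v - 2)*(v^2 - 2*v + 1) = (v - 2)*(v - 1)*(v - 1)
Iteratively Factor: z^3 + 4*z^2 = (z)*(z^2 + 4*z) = z*(z + 4)*(z)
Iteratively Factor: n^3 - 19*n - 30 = (n + 3)*(n^2 - 3*n - 10) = (n + 2)*(n + 3)*(n - 5)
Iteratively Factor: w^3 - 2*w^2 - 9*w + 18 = (w + 3)*(w^2 - 5*w + 6) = (w - 3)*(w + 3)*(w - 2)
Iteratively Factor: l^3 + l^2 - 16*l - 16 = (l + 4)*(l^2 - 3*l - 4) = (l + 1)*(l + 4)*(l - 4)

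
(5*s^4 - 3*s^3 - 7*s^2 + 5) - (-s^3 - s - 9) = 5*s^4 - 2*s^3 - 7*s^2 + s + 14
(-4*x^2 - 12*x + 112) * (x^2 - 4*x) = -4*x^4 + 4*x^3 + 160*x^2 - 448*x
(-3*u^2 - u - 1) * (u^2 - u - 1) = -3*u^4 + 2*u^3 + 3*u^2 + 2*u + 1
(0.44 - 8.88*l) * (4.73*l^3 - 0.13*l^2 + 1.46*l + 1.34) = -42.0024*l^4 + 3.2356*l^3 - 13.022*l^2 - 11.2568*l + 0.5896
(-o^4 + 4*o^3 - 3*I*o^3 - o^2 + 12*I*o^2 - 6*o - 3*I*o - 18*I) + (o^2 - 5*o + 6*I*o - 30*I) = -o^4 + 4*o^3 - 3*I*o^3 + 12*I*o^2 - 11*o + 3*I*o - 48*I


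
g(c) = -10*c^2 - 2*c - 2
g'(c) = -20*c - 2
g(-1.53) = -22.35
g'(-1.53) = 28.60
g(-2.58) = -63.40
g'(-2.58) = 49.60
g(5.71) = -339.46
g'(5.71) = -116.20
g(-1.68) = -26.86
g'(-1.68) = 31.60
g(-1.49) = -21.22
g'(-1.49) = 27.80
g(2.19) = -54.34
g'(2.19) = -45.80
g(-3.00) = -86.00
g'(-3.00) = 58.00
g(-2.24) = -47.70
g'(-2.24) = 42.80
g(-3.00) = -86.00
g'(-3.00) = 58.00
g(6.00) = -374.00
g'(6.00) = -122.00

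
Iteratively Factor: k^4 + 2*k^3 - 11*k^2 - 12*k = (k + 1)*(k^3 + k^2 - 12*k) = k*(k + 1)*(k^2 + k - 12) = k*(k - 3)*(k + 1)*(k + 4)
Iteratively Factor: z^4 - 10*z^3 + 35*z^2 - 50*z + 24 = (z - 1)*(z^3 - 9*z^2 + 26*z - 24) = (z - 4)*(z - 1)*(z^2 - 5*z + 6) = (z - 4)*(z - 3)*(z - 1)*(z - 2)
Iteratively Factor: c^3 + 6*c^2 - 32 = (c + 4)*(c^2 + 2*c - 8) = (c - 2)*(c + 4)*(c + 4)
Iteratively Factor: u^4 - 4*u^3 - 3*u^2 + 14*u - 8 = (u - 1)*(u^3 - 3*u^2 - 6*u + 8) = (u - 1)^2*(u^2 - 2*u - 8) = (u - 1)^2*(u + 2)*(u - 4)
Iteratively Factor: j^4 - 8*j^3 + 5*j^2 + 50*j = (j + 2)*(j^3 - 10*j^2 + 25*j) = j*(j + 2)*(j^2 - 10*j + 25) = j*(j - 5)*(j + 2)*(j - 5)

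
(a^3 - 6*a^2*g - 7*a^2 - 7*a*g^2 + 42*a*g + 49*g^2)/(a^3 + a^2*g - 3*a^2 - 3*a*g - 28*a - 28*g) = (a - 7*g)/(a + 4)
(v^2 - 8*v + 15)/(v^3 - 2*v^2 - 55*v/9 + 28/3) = 9*(v - 5)/(9*v^2 + 9*v - 28)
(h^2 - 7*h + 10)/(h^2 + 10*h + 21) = (h^2 - 7*h + 10)/(h^2 + 10*h + 21)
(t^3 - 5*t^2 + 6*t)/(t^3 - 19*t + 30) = t/(t + 5)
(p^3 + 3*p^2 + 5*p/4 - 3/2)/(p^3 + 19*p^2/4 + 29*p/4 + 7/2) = (4*p^2 + 4*p - 3)/(4*p^2 + 11*p + 7)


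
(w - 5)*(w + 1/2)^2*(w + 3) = w^4 - w^3 - 67*w^2/4 - 31*w/2 - 15/4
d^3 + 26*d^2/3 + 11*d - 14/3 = (d - 1/3)*(d + 2)*(d + 7)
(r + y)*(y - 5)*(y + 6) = r*y^2 + r*y - 30*r + y^3 + y^2 - 30*y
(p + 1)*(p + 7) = p^2 + 8*p + 7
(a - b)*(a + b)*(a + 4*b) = a^3 + 4*a^2*b - a*b^2 - 4*b^3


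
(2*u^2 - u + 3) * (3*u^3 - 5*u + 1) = 6*u^5 - 3*u^4 - u^3 + 7*u^2 - 16*u + 3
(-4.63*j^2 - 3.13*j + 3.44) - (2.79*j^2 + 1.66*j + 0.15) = -7.42*j^2 - 4.79*j + 3.29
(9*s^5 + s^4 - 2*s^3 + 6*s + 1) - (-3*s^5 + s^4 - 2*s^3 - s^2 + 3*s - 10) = 12*s^5 + s^2 + 3*s + 11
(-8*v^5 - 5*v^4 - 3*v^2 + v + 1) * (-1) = 8*v^5 + 5*v^4 + 3*v^2 - v - 1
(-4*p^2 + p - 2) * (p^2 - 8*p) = -4*p^4 + 33*p^3 - 10*p^2 + 16*p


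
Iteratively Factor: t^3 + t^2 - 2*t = (t + 2)*(t^2 - t) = (t - 1)*(t + 2)*(t)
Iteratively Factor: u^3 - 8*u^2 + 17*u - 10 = (u - 5)*(u^2 - 3*u + 2) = (u - 5)*(u - 2)*(u - 1)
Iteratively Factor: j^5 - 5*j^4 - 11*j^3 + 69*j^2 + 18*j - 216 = (j - 3)*(j^4 - 2*j^3 - 17*j^2 + 18*j + 72) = (j - 3)*(j + 3)*(j^3 - 5*j^2 - 2*j + 24) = (j - 3)*(j + 2)*(j + 3)*(j^2 - 7*j + 12) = (j - 3)^2*(j + 2)*(j + 3)*(j - 4)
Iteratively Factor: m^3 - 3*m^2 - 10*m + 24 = (m - 2)*(m^2 - m - 12) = (m - 4)*(m - 2)*(m + 3)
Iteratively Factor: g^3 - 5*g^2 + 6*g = (g - 3)*(g^2 - 2*g) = (g - 3)*(g - 2)*(g)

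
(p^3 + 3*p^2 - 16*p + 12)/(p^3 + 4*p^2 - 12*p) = (p - 1)/p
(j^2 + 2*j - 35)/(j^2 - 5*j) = (j + 7)/j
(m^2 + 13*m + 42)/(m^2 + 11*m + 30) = (m + 7)/(m + 5)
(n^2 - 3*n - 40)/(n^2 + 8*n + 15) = (n - 8)/(n + 3)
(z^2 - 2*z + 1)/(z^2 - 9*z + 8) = (z - 1)/(z - 8)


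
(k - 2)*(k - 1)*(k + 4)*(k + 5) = k^4 + 6*k^3 - 5*k^2 - 42*k + 40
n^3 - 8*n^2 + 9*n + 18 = (n - 6)*(n - 3)*(n + 1)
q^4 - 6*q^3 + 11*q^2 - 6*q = q*(q - 3)*(q - 2)*(q - 1)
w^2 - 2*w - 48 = (w - 8)*(w + 6)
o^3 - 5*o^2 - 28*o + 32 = (o - 8)*(o - 1)*(o + 4)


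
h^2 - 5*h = h*(h - 5)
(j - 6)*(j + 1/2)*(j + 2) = j^3 - 7*j^2/2 - 14*j - 6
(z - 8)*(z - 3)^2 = z^3 - 14*z^2 + 57*z - 72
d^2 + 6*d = d*(d + 6)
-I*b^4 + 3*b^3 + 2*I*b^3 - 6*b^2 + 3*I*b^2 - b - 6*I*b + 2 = (b - 2)*(b + I)^2*(-I*b + 1)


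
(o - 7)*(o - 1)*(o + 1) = o^3 - 7*o^2 - o + 7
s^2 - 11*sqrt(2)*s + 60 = (s - 6*sqrt(2))*(s - 5*sqrt(2))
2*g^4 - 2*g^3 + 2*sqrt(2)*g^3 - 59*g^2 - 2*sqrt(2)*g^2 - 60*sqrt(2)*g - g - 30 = (g - 6)*(g + 5)*(sqrt(2)*g + 1)^2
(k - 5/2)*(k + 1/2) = k^2 - 2*k - 5/4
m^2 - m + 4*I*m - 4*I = (m - 1)*(m + 4*I)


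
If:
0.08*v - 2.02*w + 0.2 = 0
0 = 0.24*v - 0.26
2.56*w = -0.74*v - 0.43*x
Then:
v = 1.08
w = 0.14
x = -2.71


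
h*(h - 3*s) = h^2 - 3*h*s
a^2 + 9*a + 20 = (a + 4)*(a + 5)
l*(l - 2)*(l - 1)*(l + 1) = l^4 - 2*l^3 - l^2 + 2*l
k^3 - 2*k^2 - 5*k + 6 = (k - 3)*(k - 1)*(k + 2)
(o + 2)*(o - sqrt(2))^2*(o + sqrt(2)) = o^4 - sqrt(2)*o^3 + 2*o^3 - 2*sqrt(2)*o^2 - 2*o^2 - 4*o + 2*sqrt(2)*o + 4*sqrt(2)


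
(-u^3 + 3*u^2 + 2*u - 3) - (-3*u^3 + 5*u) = 2*u^3 + 3*u^2 - 3*u - 3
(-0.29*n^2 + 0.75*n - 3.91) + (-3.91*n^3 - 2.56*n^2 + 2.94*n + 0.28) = -3.91*n^3 - 2.85*n^2 + 3.69*n - 3.63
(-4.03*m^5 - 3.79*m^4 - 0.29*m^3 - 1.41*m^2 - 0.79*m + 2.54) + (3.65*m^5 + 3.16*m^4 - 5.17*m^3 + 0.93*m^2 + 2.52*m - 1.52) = -0.38*m^5 - 0.63*m^4 - 5.46*m^3 - 0.48*m^2 + 1.73*m + 1.02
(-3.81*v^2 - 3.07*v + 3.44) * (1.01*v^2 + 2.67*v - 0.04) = -3.8481*v^4 - 13.2734*v^3 - 4.5701*v^2 + 9.3076*v - 0.1376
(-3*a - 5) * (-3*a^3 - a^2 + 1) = 9*a^4 + 18*a^3 + 5*a^2 - 3*a - 5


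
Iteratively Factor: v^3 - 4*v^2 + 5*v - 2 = (v - 2)*(v^2 - 2*v + 1) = (v - 2)*(v - 1)*(v - 1)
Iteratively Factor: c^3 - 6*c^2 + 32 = (c - 4)*(c^2 - 2*c - 8) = (c - 4)*(c + 2)*(c - 4)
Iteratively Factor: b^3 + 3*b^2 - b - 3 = (b + 1)*(b^2 + 2*b - 3) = (b + 1)*(b + 3)*(b - 1)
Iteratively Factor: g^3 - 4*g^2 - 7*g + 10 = (g - 5)*(g^2 + g - 2) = (g - 5)*(g + 2)*(g - 1)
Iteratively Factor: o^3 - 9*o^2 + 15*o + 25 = (o - 5)*(o^2 - 4*o - 5) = (o - 5)^2*(o + 1)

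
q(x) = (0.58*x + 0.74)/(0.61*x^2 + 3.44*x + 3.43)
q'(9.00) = -0.01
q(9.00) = 0.07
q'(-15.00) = -0.01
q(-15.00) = -0.09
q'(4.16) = -0.01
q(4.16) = 0.11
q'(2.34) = -0.02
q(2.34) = 0.14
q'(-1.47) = 0.07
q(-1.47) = 0.36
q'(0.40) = -0.04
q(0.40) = 0.20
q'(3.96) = -0.01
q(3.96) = 0.11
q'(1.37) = -0.03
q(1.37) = 0.17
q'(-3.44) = -1.17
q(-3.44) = 1.06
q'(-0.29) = -0.05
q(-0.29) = 0.23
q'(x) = (-1.22*x - 3.44)*(0.58*x + 0.74)/(0.61*x^2 + 3.44*x + 3.43)^2 + 0.58/(0.61*x^2 + 3.44*x + 3.43) = (0.3538*x^2 + 1.9952*x - (0.58*x + 0.74)*(1.22*x + 3.44) + 1.9894)/(0.61*x^2 + 3.44*x + 3.43)^2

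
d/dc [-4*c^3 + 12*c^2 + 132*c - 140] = -12*c^2 + 24*c + 132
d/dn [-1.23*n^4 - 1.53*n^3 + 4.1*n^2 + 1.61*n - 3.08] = -4.92*n^3 - 4.59*n^2 + 8.2*n + 1.61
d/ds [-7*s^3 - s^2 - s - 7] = -21*s^2 - 2*s - 1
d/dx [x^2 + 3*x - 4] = 2*x + 3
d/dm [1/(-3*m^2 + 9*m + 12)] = (2*m - 3)/(3*(-m^2 + 3*m + 4)^2)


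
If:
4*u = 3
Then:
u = 3/4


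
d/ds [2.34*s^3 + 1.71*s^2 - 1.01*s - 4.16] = 7.02*s^2 + 3.42*s - 1.01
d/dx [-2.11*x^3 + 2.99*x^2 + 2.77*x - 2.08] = -6.33*x^2 + 5.98*x + 2.77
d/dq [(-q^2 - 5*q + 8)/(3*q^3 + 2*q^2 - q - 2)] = (3*q^4 + 30*q^3 - 61*q^2 - 28*q + 18)/(9*q^6 + 12*q^5 - 2*q^4 - 16*q^3 - 7*q^2 + 4*q + 4)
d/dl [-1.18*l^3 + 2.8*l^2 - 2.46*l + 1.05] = -3.54*l^2 + 5.6*l - 2.46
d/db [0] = 0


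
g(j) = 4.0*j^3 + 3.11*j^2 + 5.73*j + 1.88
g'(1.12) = 27.75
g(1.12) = 17.82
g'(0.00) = 5.73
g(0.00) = 1.88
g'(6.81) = 604.60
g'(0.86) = 19.95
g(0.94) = 13.34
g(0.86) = 11.65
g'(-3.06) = 99.06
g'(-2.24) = 52.01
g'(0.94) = 22.18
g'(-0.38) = 5.10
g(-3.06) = -101.14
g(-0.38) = -0.07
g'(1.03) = 24.87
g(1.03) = 15.45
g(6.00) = 1012.22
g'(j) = 12.0*j^2 + 6.22*j + 5.73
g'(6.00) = 475.05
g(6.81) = 1448.42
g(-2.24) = -40.31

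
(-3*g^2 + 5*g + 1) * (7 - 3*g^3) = 9*g^5 - 15*g^4 - 3*g^3 - 21*g^2 + 35*g + 7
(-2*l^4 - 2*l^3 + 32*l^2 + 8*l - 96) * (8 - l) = 2*l^5 - 14*l^4 - 48*l^3 + 248*l^2 + 160*l - 768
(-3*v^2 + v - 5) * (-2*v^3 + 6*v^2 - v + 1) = 6*v^5 - 20*v^4 + 19*v^3 - 34*v^2 + 6*v - 5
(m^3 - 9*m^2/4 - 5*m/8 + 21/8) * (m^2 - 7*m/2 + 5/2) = m^5 - 23*m^4/4 + 39*m^3/4 - 13*m^2/16 - 43*m/4 + 105/16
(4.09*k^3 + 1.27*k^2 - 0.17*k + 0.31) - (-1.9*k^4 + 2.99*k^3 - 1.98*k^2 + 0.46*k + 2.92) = 1.9*k^4 + 1.1*k^3 + 3.25*k^2 - 0.63*k - 2.61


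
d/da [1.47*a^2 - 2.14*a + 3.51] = 2.94*a - 2.14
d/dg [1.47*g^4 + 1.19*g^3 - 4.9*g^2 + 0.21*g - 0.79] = 5.88*g^3 + 3.57*g^2 - 9.8*g + 0.21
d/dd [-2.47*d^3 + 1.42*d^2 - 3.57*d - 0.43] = -7.41*d^2 + 2.84*d - 3.57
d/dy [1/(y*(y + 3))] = (-2*y - 3)/(y^2*(y^2 + 6*y + 9))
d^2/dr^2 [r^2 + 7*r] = 2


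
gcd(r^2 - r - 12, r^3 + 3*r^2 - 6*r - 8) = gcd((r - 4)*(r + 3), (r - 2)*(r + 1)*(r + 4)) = 1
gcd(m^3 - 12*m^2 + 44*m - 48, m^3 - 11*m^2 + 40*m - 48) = m - 4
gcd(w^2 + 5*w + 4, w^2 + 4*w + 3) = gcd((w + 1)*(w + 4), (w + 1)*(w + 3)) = w + 1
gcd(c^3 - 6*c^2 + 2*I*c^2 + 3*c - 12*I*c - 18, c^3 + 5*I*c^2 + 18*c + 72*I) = c + 3*I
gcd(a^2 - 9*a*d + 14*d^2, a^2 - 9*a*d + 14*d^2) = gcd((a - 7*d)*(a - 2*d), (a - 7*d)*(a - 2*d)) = a^2 - 9*a*d + 14*d^2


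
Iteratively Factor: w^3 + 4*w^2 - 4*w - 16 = (w - 2)*(w^2 + 6*w + 8) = (w - 2)*(w + 4)*(w + 2)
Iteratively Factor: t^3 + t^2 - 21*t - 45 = (t - 5)*(t^2 + 6*t + 9) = (t - 5)*(t + 3)*(t + 3)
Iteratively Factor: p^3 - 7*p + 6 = (p - 1)*(p^2 + p - 6) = (p - 1)*(p + 3)*(p - 2)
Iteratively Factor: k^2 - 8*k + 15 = (k - 3)*(k - 5)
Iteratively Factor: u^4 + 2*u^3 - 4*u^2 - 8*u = (u - 2)*(u^3 + 4*u^2 + 4*u) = (u - 2)*(u + 2)*(u^2 + 2*u) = (u - 2)*(u + 2)^2*(u)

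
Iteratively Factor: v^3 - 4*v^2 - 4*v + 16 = (v - 4)*(v^2 - 4) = (v - 4)*(v - 2)*(v + 2)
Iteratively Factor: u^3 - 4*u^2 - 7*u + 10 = (u - 1)*(u^2 - 3*u - 10) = (u - 5)*(u - 1)*(u + 2)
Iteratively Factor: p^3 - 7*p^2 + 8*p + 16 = (p + 1)*(p^2 - 8*p + 16) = (p - 4)*(p + 1)*(p - 4)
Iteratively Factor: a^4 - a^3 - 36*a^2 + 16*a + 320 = (a + 4)*(a^3 - 5*a^2 - 16*a + 80) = (a - 4)*(a + 4)*(a^2 - a - 20) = (a - 4)*(a + 4)^2*(a - 5)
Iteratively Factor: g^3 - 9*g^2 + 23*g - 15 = (g - 5)*(g^2 - 4*g + 3) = (g - 5)*(g - 1)*(g - 3)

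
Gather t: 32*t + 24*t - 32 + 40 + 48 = 56*t + 56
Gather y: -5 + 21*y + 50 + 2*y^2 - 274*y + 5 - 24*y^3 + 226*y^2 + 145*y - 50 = -24*y^3 + 228*y^2 - 108*y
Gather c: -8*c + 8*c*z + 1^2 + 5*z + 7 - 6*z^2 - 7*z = c*(8*z - 8) - 6*z^2 - 2*z + 8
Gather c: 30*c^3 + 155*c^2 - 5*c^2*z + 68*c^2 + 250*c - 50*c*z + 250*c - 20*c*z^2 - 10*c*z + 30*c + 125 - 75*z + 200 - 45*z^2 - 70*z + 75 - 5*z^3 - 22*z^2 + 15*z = 30*c^3 + c^2*(223 - 5*z) + c*(-20*z^2 - 60*z + 530) - 5*z^3 - 67*z^2 - 130*z + 400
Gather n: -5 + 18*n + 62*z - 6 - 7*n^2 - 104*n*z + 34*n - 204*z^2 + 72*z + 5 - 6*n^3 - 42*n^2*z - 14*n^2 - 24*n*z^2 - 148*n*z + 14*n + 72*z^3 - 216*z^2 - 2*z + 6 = -6*n^3 + n^2*(-42*z - 21) + n*(-24*z^2 - 252*z + 66) + 72*z^3 - 420*z^2 + 132*z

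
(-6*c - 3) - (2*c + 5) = -8*c - 8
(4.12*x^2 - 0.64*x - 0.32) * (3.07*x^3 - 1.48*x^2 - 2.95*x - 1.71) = 12.6484*x^5 - 8.0624*x^4 - 12.1892*x^3 - 4.6836*x^2 + 2.0384*x + 0.5472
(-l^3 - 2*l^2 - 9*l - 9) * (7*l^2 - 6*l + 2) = -7*l^5 - 8*l^4 - 53*l^3 - 13*l^2 + 36*l - 18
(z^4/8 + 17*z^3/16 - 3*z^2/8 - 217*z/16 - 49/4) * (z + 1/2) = z^5/8 + 9*z^4/8 + 5*z^3/32 - 55*z^2/4 - 609*z/32 - 49/8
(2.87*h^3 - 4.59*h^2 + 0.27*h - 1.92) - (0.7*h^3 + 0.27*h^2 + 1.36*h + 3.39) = 2.17*h^3 - 4.86*h^2 - 1.09*h - 5.31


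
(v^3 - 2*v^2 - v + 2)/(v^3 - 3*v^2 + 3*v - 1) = (v^2 - v - 2)/(v^2 - 2*v + 1)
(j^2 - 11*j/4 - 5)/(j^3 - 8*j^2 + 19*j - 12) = (j + 5/4)/(j^2 - 4*j + 3)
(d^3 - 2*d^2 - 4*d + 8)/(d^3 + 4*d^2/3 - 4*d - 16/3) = 3*(d - 2)/(3*d + 4)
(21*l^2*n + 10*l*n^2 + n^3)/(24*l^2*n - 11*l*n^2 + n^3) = (21*l^2 + 10*l*n + n^2)/(24*l^2 - 11*l*n + n^2)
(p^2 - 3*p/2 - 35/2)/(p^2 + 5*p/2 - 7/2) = (p - 5)/(p - 1)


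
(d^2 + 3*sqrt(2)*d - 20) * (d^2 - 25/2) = d^4 + 3*sqrt(2)*d^3 - 65*d^2/2 - 75*sqrt(2)*d/2 + 250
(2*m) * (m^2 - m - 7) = 2*m^3 - 2*m^2 - 14*m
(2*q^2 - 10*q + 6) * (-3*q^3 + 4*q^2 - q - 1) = -6*q^5 + 38*q^4 - 60*q^3 + 32*q^2 + 4*q - 6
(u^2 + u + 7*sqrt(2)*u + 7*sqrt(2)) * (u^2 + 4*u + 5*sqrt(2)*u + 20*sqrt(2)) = u^4 + 5*u^3 + 12*sqrt(2)*u^3 + 74*u^2 + 60*sqrt(2)*u^2 + 48*sqrt(2)*u + 350*u + 280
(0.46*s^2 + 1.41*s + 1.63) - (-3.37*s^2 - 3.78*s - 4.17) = 3.83*s^2 + 5.19*s + 5.8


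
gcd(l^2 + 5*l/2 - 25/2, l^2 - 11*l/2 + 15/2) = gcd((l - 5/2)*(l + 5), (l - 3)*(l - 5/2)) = l - 5/2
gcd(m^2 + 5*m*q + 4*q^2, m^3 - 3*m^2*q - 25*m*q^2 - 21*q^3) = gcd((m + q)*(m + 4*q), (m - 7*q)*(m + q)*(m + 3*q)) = m + q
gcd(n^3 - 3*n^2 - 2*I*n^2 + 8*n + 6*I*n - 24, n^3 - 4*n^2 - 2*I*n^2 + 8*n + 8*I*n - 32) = n^2 - 2*I*n + 8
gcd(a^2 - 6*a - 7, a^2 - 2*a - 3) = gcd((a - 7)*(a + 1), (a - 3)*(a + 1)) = a + 1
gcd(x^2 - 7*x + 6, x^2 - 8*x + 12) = x - 6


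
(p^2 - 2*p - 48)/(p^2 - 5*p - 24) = (p + 6)/(p + 3)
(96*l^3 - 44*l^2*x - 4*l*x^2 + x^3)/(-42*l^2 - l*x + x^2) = (16*l^2 - 10*l*x + x^2)/(-7*l + x)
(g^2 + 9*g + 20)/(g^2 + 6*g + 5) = (g + 4)/(g + 1)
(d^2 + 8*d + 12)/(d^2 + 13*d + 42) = (d + 2)/(d + 7)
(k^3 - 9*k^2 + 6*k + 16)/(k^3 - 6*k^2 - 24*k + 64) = (k + 1)/(k + 4)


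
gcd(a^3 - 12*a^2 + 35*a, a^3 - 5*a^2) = a^2 - 5*a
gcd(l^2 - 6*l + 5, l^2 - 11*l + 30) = l - 5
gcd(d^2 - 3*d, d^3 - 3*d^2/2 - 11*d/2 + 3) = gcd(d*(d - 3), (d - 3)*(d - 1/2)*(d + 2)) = d - 3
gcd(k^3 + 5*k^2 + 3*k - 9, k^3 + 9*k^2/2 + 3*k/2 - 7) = k - 1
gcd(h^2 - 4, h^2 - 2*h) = h - 2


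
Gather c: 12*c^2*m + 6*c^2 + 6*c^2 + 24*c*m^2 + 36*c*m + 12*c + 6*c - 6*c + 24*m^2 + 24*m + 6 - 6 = c^2*(12*m + 12) + c*(24*m^2 + 36*m + 12) + 24*m^2 + 24*m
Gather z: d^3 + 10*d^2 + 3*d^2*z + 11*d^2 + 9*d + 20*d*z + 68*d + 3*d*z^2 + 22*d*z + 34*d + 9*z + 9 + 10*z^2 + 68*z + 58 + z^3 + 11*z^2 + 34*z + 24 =d^3 + 21*d^2 + 111*d + z^3 + z^2*(3*d + 21) + z*(3*d^2 + 42*d + 111) + 91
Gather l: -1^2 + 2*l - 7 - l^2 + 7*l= -l^2 + 9*l - 8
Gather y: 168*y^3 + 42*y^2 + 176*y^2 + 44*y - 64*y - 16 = 168*y^3 + 218*y^2 - 20*y - 16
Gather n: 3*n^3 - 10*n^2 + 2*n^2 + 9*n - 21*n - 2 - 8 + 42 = 3*n^3 - 8*n^2 - 12*n + 32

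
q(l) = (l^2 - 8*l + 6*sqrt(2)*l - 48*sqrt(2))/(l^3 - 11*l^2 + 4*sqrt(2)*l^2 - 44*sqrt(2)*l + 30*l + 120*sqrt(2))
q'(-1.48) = -0.03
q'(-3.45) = 0.04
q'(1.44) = -0.17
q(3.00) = -1.11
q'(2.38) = -0.36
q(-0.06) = -0.40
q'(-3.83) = 0.07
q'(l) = (2*l - 8 + 6*sqrt(2))/(l^3 - 11*l^2 + 4*sqrt(2)*l^2 - 44*sqrt(2)*l + 30*l + 120*sqrt(2)) + (l^2 - 8*l + 6*sqrt(2)*l - 48*sqrt(2))*(-3*l^2 - 8*sqrt(2)*l + 22*l - 30 + 44*sqrt(2))/(l^3 - 11*l^2 + 4*sqrt(2)*l^2 - 44*sqrt(2)*l + 30*l + 120*sqrt(2))^2 = (-l^4 - 12*sqrt(2)*l^3 + 16*l^3 - 106*l^2 + 198*sqrt(2)*l^2 - 816*sqrt(2)*l + 768*l - 2784 + 480*sqrt(2))/(l^6 - 22*l^5 + 8*sqrt(2)*l^5 - 176*sqrt(2)*l^4 + 213*l^4 - 1364*l^3 + 1448*sqrt(2)*l^3 - 5280*sqrt(2)*l^2 + 6692*l^2 - 21120*l + 7200*sqrt(2)*l + 28800)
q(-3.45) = -0.33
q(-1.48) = -0.33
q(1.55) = -0.59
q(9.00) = 0.10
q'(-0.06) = -0.07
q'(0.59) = -0.10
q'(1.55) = -0.19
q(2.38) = -0.80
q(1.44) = -0.57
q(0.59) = -0.45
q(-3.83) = -0.35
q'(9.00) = 0.04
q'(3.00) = -0.67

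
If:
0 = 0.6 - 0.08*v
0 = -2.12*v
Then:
No Solution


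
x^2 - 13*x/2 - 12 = (x - 8)*(x + 3/2)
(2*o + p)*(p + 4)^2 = 2*o*p^2 + 16*o*p + 32*o + p^3 + 8*p^2 + 16*p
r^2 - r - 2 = (r - 2)*(r + 1)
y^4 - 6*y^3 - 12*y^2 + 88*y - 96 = (y - 6)*(y - 2)^2*(y + 4)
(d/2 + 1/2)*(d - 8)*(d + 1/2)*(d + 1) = d^4/2 - 11*d^3/4 - 9*d^2 - 31*d/4 - 2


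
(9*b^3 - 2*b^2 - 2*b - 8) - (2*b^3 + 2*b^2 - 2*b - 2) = 7*b^3 - 4*b^2 - 6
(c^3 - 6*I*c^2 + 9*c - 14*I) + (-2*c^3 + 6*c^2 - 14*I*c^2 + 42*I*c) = -c^3 + 6*c^2 - 20*I*c^2 + 9*c + 42*I*c - 14*I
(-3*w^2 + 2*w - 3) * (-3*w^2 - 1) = 9*w^4 - 6*w^3 + 12*w^2 - 2*w + 3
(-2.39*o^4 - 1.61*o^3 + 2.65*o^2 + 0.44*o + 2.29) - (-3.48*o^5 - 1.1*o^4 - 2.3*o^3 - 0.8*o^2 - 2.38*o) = 3.48*o^5 - 1.29*o^4 + 0.69*o^3 + 3.45*o^2 + 2.82*o + 2.29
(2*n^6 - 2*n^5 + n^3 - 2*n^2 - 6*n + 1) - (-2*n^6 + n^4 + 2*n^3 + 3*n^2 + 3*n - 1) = 4*n^6 - 2*n^5 - n^4 - n^3 - 5*n^2 - 9*n + 2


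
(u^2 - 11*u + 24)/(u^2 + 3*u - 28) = (u^2 - 11*u + 24)/(u^2 + 3*u - 28)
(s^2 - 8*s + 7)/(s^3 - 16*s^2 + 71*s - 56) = 1/(s - 8)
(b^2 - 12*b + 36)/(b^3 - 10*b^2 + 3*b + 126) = (b - 6)/(b^2 - 4*b - 21)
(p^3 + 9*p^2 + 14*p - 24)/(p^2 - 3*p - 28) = (p^2 + 5*p - 6)/(p - 7)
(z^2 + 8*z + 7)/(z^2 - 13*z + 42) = (z^2 + 8*z + 7)/(z^2 - 13*z + 42)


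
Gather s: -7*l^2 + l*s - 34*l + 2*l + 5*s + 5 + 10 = -7*l^2 - 32*l + s*(l + 5) + 15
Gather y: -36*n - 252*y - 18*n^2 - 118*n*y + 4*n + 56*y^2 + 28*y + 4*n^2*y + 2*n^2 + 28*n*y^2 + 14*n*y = -16*n^2 - 32*n + y^2*(28*n + 56) + y*(4*n^2 - 104*n - 224)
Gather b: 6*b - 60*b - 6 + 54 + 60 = 108 - 54*b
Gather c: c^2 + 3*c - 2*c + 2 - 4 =c^2 + c - 2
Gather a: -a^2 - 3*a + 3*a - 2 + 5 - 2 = 1 - a^2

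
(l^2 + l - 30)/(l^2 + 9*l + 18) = (l - 5)/(l + 3)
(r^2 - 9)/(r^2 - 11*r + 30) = (r^2 - 9)/(r^2 - 11*r + 30)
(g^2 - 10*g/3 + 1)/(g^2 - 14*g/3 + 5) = (3*g - 1)/(3*g - 5)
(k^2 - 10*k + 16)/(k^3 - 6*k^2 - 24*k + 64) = 1/(k + 4)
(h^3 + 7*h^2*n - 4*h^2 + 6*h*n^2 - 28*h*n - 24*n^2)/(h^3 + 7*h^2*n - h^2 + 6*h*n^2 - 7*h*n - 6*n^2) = (h - 4)/(h - 1)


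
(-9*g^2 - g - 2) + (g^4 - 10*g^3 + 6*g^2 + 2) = g^4 - 10*g^3 - 3*g^2 - g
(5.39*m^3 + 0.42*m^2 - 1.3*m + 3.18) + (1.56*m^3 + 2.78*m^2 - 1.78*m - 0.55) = 6.95*m^3 + 3.2*m^2 - 3.08*m + 2.63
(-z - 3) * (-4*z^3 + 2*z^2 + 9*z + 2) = 4*z^4 + 10*z^3 - 15*z^2 - 29*z - 6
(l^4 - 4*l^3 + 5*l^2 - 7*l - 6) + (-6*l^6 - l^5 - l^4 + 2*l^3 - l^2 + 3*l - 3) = -6*l^6 - l^5 - 2*l^3 + 4*l^2 - 4*l - 9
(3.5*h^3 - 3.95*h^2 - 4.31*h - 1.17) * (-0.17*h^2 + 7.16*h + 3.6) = -0.595*h^5 + 25.7315*h^4 - 14.9493*h^3 - 44.8807*h^2 - 23.8932*h - 4.212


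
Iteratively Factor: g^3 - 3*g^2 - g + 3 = (g - 3)*(g^2 - 1) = (g - 3)*(g + 1)*(g - 1)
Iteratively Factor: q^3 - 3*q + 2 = (q - 1)*(q^2 + q - 2) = (q - 1)^2*(q + 2)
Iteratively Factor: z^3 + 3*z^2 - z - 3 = (z + 1)*(z^2 + 2*z - 3) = (z + 1)*(z + 3)*(z - 1)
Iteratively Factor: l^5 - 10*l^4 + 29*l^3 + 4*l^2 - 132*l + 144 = (l - 4)*(l^4 - 6*l^3 + 5*l^2 + 24*l - 36) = (l - 4)*(l - 3)*(l^3 - 3*l^2 - 4*l + 12) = (l - 4)*(l - 3)*(l + 2)*(l^2 - 5*l + 6) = (l - 4)*(l - 3)^2*(l + 2)*(l - 2)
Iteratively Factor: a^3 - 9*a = (a)*(a^2 - 9) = a*(a - 3)*(a + 3)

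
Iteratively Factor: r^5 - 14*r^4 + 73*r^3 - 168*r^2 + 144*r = (r - 3)*(r^4 - 11*r^3 + 40*r^2 - 48*r) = (r - 3)^2*(r^3 - 8*r^2 + 16*r) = r*(r - 3)^2*(r^2 - 8*r + 16) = r*(r - 4)*(r - 3)^2*(r - 4)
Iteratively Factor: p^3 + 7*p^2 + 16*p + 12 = (p + 2)*(p^2 + 5*p + 6) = (p + 2)*(p + 3)*(p + 2)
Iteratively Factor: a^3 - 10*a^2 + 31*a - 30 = (a - 3)*(a^2 - 7*a + 10) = (a - 5)*(a - 3)*(a - 2)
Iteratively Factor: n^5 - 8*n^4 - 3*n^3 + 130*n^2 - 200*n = (n - 2)*(n^4 - 6*n^3 - 15*n^2 + 100*n) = (n - 5)*(n - 2)*(n^3 - n^2 - 20*n) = n*(n - 5)*(n - 2)*(n^2 - n - 20) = n*(n - 5)*(n - 2)*(n + 4)*(n - 5)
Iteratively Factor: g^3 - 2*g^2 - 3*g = (g + 1)*(g^2 - 3*g) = (g - 3)*(g + 1)*(g)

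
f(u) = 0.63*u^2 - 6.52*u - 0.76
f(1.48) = -9.03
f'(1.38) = -4.78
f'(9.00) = 4.82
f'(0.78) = -5.54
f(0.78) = -5.46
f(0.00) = -0.76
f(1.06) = -6.96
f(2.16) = -11.90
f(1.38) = -8.56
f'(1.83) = -4.21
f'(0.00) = -6.52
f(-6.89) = 74.07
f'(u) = 1.26*u - 6.52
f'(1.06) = -5.18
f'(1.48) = -4.66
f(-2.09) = 15.62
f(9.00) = -8.41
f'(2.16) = -3.80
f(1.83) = -10.58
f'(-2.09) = -9.15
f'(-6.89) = -15.20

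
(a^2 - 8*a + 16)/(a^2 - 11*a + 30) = (a^2 - 8*a + 16)/(a^2 - 11*a + 30)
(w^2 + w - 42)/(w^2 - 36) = (w + 7)/(w + 6)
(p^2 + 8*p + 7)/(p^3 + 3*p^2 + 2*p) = (p + 7)/(p*(p + 2))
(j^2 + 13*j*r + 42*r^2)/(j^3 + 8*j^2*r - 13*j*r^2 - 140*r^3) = (-j - 6*r)/(-j^2 - j*r + 20*r^2)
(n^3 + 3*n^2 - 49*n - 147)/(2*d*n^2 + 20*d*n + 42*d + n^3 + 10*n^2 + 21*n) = (n - 7)/(2*d + n)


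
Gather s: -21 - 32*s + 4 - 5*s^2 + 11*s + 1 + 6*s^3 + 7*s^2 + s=6*s^3 + 2*s^2 - 20*s - 16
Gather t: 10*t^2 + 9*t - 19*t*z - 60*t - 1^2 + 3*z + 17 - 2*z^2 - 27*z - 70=10*t^2 + t*(-19*z - 51) - 2*z^2 - 24*z - 54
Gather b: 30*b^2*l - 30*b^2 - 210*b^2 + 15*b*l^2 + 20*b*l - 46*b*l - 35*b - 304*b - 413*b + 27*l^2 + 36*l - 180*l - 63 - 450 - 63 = b^2*(30*l - 240) + b*(15*l^2 - 26*l - 752) + 27*l^2 - 144*l - 576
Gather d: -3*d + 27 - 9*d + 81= 108 - 12*d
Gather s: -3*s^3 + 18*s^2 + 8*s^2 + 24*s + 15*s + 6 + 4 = -3*s^3 + 26*s^2 + 39*s + 10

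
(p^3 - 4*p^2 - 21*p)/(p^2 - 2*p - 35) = p*(p + 3)/(p + 5)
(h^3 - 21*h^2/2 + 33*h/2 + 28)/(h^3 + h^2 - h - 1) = (h^2 - 23*h/2 + 28)/(h^2 - 1)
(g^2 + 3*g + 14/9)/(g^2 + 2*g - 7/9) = (3*g + 2)/(3*g - 1)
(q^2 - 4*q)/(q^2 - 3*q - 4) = q/(q + 1)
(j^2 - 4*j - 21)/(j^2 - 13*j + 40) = (j^2 - 4*j - 21)/(j^2 - 13*j + 40)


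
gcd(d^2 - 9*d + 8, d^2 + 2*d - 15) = 1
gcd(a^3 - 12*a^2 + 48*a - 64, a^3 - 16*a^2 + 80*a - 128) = a^2 - 8*a + 16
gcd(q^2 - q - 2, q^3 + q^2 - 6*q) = q - 2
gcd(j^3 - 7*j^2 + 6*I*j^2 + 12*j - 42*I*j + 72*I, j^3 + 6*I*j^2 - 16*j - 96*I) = j^2 + j*(-4 + 6*I) - 24*I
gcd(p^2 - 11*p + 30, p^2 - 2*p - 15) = p - 5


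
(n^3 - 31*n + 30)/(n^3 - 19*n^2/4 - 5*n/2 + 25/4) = 4*(n + 6)/(4*n + 5)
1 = 1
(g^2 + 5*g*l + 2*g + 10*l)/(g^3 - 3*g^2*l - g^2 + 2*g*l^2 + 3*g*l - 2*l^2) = (g^2 + 5*g*l + 2*g + 10*l)/(g^3 - 3*g^2*l - g^2 + 2*g*l^2 + 3*g*l - 2*l^2)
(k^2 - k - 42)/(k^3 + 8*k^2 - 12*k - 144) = (k - 7)/(k^2 + 2*k - 24)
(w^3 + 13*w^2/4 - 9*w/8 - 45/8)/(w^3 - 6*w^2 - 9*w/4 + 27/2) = (4*w^2 + 7*w - 15)/(2*(2*w^2 - 15*w + 18))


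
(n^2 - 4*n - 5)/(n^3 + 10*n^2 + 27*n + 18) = (n - 5)/(n^2 + 9*n + 18)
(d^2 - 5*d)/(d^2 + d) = (d - 5)/(d + 1)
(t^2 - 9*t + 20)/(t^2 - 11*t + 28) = (t - 5)/(t - 7)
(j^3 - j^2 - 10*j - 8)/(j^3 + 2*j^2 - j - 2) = (j - 4)/(j - 1)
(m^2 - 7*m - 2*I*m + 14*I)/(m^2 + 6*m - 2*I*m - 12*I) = (m - 7)/(m + 6)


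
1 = 1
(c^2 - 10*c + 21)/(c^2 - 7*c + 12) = (c - 7)/(c - 4)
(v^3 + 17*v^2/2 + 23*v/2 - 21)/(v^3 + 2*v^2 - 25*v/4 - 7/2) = 2*(v^2 + 5*v - 6)/(2*v^2 - 3*v - 2)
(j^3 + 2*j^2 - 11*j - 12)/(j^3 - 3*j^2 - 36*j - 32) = (j - 3)/(j - 8)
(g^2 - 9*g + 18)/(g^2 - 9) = (g - 6)/(g + 3)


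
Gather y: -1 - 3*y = -3*y - 1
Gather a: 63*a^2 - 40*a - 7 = 63*a^2 - 40*a - 7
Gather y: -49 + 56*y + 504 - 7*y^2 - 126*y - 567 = -7*y^2 - 70*y - 112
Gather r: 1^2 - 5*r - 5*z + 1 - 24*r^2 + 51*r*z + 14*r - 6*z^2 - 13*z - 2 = -24*r^2 + r*(51*z + 9) - 6*z^2 - 18*z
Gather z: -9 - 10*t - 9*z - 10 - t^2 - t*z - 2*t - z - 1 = -t^2 - 12*t + z*(-t - 10) - 20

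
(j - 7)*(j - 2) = j^2 - 9*j + 14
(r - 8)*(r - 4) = r^2 - 12*r + 32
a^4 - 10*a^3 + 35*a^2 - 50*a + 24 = (a - 4)*(a - 3)*(a - 2)*(a - 1)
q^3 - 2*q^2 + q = q*(q - 1)^2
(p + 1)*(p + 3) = p^2 + 4*p + 3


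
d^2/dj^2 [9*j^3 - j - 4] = 54*j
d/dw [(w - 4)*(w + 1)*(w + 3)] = 3*w^2 - 13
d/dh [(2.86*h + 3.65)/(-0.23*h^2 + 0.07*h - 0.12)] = (0.6578*h^2 + 1.679*h - 0.5987)/(0.0529*h^4 - 0.0322*h^3 + 0.0601*h^2 - 0.0168*h + 0.0144)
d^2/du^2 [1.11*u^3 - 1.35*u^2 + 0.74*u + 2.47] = 6.66*u - 2.7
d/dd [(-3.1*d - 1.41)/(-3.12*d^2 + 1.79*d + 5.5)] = (9.672*d^2 - 5.549*d - (3.1*d + 1.41)*(6.24*d - 1.79) - 17.05)/(-3.12*d^2 + 1.79*d + 5.5)^2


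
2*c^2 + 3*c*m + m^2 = (c + m)*(2*c + m)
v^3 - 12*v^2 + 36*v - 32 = (v - 8)*(v - 2)^2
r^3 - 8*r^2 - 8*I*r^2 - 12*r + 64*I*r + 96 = (r - 8)*(r - 6*I)*(r - 2*I)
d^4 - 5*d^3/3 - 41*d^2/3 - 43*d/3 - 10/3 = (d - 5)*(d + 1/3)*(d + 1)*(d + 2)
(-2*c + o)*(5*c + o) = -10*c^2 + 3*c*o + o^2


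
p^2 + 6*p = p*(p + 6)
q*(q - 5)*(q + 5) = q^3 - 25*q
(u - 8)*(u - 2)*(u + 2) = u^3 - 8*u^2 - 4*u + 32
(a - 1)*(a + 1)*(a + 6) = a^3 + 6*a^2 - a - 6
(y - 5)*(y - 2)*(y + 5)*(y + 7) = y^4 + 5*y^3 - 39*y^2 - 125*y + 350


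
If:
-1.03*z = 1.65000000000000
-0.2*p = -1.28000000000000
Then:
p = 6.40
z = -1.60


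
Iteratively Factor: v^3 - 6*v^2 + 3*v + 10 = (v - 5)*(v^2 - v - 2) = (v - 5)*(v - 2)*(v + 1)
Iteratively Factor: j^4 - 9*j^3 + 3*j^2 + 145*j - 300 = (j + 4)*(j^3 - 13*j^2 + 55*j - 75) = (j - 5)*(j + 4)*(j^2 - 8*j + 15) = (j - 5)^2*(j + 4)*(j - 3)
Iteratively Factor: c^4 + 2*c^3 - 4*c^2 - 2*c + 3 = (c - 1)*(c^3 + 3*c^2 - c - 3) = (c - 1)^2*(c^2 + 4*c + 3) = (c - 1)^2*(c + 3)*(c + 1)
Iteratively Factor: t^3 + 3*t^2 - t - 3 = (t + 1)*(t^2 + 2*t - 3) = (t + 1)*(t + 3)*(t - 1)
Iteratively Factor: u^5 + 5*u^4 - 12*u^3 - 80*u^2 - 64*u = (u)*(u^4 + 5*u^3 - 12*u^2 - 80*u - 64) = u*(u + 4)*(u^3 + u^2 - 16*u - 16) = u*(u - 4)*(u + 4)*(u^2 + 5*u + 4) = u*(u - 4)*(u + 1)*(u + 4)*(u + 4)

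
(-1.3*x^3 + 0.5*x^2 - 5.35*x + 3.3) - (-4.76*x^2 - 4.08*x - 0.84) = -1.3*x^3 + 5.26*x^2 - 1.27*x + 4.14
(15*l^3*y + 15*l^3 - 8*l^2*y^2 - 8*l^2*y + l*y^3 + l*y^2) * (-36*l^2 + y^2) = -540*l^5*y - 540*l^5 + 288*l^4*y^2 + 288*l^4*y - 21*l^3*y^3 - 21*l^3*y^2 - 8*l^2*y^4 - 8*l^2*y^3 + l*y^5 + l*y^4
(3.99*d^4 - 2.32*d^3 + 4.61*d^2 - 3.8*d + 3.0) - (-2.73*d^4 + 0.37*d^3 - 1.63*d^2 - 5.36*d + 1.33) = 6.72*d^4 - 2.69*d^3 + 6.24*d^2 + 1.56*d + 1.67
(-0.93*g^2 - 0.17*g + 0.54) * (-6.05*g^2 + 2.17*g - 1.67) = 5.6265*g^4 - 0.9896*g^3 - 2.0828*g^2 + 1.4557*g - 0.9018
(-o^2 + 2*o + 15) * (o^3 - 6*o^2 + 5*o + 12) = -o^5 + 8*o^4 - 2*o^3 - 92*o^2 + 99*o + 180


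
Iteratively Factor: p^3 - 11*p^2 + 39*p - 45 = (p - 5)*(p^2 - 6*p + 9) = (p - 5)*(p - 3)*(p - 3)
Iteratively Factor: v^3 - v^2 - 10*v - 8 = (v + 2)*(v^2 - 3*v - 4) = (v + 1)*(v + 2)*(v - 4)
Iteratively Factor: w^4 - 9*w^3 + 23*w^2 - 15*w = (w - 3)*(w^3 - 6*w^2 + 5*w) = (w - 3)*(w - 1)*(w^2 - 5*w) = w*(w - 3)*(w - 1)*(w - 5)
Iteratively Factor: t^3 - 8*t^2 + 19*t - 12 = (t - 4)*(t^2 - 4*t + 3) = (t - 4)*(t - 3)*(t - 1)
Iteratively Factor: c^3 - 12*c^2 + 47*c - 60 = (c - 5)*(c^2 - 7*c + 12) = (c - 5)*(c - 3)*(c - 4)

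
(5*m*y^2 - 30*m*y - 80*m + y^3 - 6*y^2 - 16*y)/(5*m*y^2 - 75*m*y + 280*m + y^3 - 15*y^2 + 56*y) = (y + 2)/(y - 7)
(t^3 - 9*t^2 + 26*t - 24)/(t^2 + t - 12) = (t^2 - 6*t + 8)/(t + 4)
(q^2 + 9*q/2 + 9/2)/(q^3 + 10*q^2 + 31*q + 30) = (q + 3/2)/(q^2 + 7*q + 10)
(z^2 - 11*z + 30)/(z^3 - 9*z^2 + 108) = (z - 5)/(z^2 - 3*z - 18)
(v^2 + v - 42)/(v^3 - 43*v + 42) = 1/(v - 1)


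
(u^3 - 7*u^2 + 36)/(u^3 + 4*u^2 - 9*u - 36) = (u^2 - 4*u - 12)/(u^2 + 7*u + 12)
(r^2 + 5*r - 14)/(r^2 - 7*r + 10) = (r + 7)/(r - 5)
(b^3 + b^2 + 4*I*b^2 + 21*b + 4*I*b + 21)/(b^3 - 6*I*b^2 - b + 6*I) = (b^2 + 4*I*b + 21)/(b^2 - b*(1 + 6*I) + 6*I)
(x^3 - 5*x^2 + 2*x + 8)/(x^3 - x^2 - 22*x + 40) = (x + 1)/(x + 5)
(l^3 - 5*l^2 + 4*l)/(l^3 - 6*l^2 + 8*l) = (l - 1)/(l - 2)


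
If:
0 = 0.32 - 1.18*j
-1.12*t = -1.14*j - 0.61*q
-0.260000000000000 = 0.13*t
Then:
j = 0.27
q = -4.18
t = -2.00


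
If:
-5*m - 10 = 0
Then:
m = -2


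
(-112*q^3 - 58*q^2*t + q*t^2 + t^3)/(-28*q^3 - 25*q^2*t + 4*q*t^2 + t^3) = (16*q^2 + 6*q*t - t^2)/(4*q^2 + 3*q*t - t^2)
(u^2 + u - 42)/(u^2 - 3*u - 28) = (-u^2 - u + 42)/(-u^2 + 3*u + 28)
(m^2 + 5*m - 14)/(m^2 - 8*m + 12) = (m + 7)/(m - 6)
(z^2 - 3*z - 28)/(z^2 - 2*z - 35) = (z + 4)/(z + 5)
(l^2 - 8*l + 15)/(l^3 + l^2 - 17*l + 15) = (l - 5)/(l^2 + 4*l - 5)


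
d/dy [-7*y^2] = -14*y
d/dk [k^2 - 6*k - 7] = 2*k - 6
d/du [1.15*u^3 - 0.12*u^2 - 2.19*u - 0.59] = 3.45*u^2 - 0.24*u - 2.19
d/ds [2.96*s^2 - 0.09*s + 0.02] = 5.92*s - 0.09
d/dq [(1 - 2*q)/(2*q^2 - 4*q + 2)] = q/(q^3 - 3*q^2 + 3*q - 1)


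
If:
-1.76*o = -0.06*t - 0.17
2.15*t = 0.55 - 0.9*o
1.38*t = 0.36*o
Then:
No Solution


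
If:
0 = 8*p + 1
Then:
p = -1/8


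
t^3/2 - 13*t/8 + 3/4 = (t/2 + 1)*(t - 3/2)*(t - 1/2)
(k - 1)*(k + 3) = k^2 + 2*k - 3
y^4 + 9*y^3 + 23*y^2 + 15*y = y*(y + 1)*(y + 3)*(y + 5)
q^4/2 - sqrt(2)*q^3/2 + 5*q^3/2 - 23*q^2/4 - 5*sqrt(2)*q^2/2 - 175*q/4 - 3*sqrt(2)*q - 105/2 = (q/2 + 1)*(q + 3)*(q - 7*sqrt(2)/2)*(q + 5*sqrt(2)/2)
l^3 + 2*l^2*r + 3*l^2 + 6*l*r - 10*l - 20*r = (l - 2)*(l + 5)*(l + 2*r)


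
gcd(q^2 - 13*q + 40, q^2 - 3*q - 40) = q - 8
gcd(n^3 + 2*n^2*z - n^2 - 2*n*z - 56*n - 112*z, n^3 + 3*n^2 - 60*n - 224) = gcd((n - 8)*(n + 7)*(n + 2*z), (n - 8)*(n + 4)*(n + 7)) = n^2 - n - 56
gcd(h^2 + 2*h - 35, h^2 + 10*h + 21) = h + 7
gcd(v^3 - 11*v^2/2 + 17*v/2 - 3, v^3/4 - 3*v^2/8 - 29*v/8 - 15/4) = 1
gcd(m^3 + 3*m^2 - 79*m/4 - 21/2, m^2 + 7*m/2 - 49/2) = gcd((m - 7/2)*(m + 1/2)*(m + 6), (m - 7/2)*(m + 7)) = m - 7/2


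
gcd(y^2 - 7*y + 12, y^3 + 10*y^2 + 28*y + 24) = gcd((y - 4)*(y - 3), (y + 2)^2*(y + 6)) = 1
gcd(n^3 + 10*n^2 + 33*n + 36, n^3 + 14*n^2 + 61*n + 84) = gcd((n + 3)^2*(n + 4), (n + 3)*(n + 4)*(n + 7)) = n^2 + 7*n + 12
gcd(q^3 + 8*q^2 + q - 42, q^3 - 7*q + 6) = q^2 + q - 6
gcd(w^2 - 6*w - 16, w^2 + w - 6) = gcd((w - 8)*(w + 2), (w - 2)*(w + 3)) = 1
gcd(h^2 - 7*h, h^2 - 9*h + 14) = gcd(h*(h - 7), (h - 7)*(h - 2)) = h - 7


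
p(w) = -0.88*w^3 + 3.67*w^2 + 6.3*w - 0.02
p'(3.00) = 4.56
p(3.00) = 28.15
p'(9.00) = -141.48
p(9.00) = -287.57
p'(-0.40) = 2.94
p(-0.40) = -1.90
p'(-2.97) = -38.79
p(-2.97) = 36.70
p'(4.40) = -12.51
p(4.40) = 23.79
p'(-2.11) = -20.94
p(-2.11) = 11.29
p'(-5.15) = -101.52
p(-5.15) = 185.07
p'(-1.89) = -17.00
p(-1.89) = 7.12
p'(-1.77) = -14.96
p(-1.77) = 5.21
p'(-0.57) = 1.26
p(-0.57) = -2.26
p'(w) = -2.64*w^2 + 7.34*w + 6.3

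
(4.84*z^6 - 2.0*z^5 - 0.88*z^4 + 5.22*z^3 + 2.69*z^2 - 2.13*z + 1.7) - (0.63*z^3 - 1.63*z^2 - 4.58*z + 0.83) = 4.84*z^6 - 2.0*z^5 - 0.88*z^4 + 4.59*z^3 + 4.32*z^2 + 2.45*z + 0.87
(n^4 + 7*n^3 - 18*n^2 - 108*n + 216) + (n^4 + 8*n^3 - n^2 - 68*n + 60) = 2*n^4 + 15*n^3 - 19*n^2 - 176*n + 276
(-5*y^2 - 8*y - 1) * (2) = -10*y^2 - 16*y - 2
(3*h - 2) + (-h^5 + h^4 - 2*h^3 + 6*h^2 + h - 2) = -h^5 + h^4 - 2*h^3 + 6*h^2 + 4*h - 4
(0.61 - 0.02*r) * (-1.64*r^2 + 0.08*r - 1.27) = 0.0328*r^3 - 1.002*r^2 + 0.0742*r - 0.7747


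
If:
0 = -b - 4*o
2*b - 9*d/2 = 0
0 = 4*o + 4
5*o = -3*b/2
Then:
No Solution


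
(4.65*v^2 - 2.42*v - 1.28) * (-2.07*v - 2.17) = -9.6255*v^3 - 5.0811*v^2 + 7.901*v + 2.7776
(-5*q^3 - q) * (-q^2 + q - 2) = 5*q^5 - 5*q^4 + 11*q^3 - q^2 + 2*q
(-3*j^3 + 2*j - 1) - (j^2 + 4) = -3*j^3 - j^2 + 2*j - 5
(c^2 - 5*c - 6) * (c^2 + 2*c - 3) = c^4 - 3*c^3 - 19*c^2 + 3*c + 18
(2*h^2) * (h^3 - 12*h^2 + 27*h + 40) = 2*h^5 - 24*h^4 + 54*h^3 + 80*h^2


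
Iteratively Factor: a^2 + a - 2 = (a + 2)*(a - 1)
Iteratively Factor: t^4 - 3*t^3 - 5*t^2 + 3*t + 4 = (t - 4)*(t^3 + t^2 - t - 1) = (t - 4)*(t + 1)*(t^2 - 1) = (t - 4)*(t + 1)^2*(t - 1)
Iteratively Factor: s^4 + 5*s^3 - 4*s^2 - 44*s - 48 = (s - 3)*(s^3 + 8*s^2 + 20*s + 16) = (s - 3)*(s + 2)*(s^2 + 6*s + 8) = (s - 3)*(s + 2)^2*(s + 4)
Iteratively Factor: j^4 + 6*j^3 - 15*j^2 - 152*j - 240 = (j - 5)*(j^3 + 11*j^2 + 40*j + 48) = (j - 5)*(j + 4)*(j^2 + 7*j + 12) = (j - 5)*(j + 4)^2*(j + 3)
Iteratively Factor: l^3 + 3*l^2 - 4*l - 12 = (l + 3)*(l^2 - 4) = (l + 2)*(l + 3)*(l - 2)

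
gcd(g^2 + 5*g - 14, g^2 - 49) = g + 7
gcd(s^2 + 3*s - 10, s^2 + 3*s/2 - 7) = s - 2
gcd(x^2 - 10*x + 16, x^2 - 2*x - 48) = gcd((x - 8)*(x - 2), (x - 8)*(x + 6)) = x - 8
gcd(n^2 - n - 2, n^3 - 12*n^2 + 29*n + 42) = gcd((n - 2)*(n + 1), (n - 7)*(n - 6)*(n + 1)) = n + 1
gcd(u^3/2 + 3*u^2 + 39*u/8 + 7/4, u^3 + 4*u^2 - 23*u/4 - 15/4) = u + 1/2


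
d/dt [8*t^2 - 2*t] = 16*t - 2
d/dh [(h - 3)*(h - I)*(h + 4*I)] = 3*h^2 + 6*h*(-1 + I) + 4 - 9*I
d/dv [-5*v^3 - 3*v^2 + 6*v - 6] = -15*v^2 - 6*v + 6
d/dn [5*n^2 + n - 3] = 10*n + 1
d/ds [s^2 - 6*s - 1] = 2*s - 6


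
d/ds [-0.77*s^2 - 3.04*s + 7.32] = -1.54*s - 3.04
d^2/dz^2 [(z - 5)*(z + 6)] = 2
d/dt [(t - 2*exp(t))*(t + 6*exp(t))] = 4*t*exp(t) + 2*t - 24*exp(2*t) + 4*exp(t)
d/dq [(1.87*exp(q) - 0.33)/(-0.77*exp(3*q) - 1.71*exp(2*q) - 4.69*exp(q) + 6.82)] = (2.8798*exp(3*q) + 2.4354*exp(2*q) - 1.1286*exp(q) + 11.2057)*exp(q)/(0.5929*exp(6*q) + 2.6334*exp(5*q) + 10.1467*exp(4*q) + 5.537*exp(3*q) - 1.3283*exp(2*q) - 63.9716*exp(q) + 46.5124)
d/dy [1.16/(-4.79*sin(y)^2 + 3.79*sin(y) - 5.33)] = (11.1128*sin(y) - 4.3964)*cos(y)/(4.79*sin(y)^2 - 3.79*sin(y) + 5.33)^2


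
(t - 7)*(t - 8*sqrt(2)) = t^2 - 8*sqrt(2)*t - 7*t + 56*sqrt(2)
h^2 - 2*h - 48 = (h - 8)*(h + 6)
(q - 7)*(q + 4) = q^2 - 3*q - 28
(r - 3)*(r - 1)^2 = r^3 - 5*r^2 + 7*r - 3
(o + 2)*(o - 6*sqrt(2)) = o^2 - 6*sqrt(2)*o + 2*o - 12*sqrt(2)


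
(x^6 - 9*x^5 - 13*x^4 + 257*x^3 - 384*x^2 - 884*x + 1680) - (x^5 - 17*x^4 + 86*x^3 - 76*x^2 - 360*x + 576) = x^6 - 10*x^5 + 4*x^4 + 171*x^3 - 308*x^2 - 524*x + 1104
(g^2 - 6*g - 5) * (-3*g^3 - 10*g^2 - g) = -3*g^5 + 8*g^4 + 74*g^3 + 56*g^2 + 5*g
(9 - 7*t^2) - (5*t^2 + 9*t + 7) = -12*t^2 - 9*t + 2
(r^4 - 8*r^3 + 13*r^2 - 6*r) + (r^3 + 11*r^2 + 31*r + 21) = r^4 - 7*r^3 + 24*r^2 + 25*r + 21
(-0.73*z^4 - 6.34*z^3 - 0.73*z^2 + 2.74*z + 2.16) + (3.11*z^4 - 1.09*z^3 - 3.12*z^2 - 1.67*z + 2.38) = 2.38*z^4 - 7.43*z^3 - 3.85*z^2 + 1.07*z + 4.54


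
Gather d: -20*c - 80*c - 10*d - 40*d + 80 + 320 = -100*c - 50*d + 400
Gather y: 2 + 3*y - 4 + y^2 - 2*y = y^2 + y - 2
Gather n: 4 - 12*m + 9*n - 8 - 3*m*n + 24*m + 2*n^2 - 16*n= 12*m + 2*n^2 + n*(-3*m - 7) - 4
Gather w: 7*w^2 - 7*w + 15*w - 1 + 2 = 7*w^2 + 8*w + 1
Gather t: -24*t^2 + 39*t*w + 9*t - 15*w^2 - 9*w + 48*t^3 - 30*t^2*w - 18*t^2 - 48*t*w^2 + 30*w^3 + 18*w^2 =48*t^3 + t^2*(-30*w - 42) + t*(-48*w^2 + 39*w + 9) + 30*w^3 + 3*w^2 - 9*w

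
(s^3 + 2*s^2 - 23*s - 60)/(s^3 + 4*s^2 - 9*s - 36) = (s - 5)/(s - 3)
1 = 1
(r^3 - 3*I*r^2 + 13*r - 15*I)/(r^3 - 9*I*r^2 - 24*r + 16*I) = (r^2 - 2*I*r + 15)/(r^2 - 8*I*r - 16)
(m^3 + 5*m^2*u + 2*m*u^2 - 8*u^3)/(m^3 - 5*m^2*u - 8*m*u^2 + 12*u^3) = (-m - 4*u)/(-m + 6*u)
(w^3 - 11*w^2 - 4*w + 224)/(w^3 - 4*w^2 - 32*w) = (w - 7)/w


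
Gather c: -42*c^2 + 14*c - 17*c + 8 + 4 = -42*c^2 - 3*c + 12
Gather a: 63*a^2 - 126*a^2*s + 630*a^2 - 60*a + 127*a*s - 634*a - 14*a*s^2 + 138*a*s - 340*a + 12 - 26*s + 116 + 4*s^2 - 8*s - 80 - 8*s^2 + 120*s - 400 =a^2*(693 - 126*s) + a*(-14*s^2 + 265*s - 1034) - 4*s^2 + 86*s - 352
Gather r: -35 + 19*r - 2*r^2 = -2*r^2 + 19*r - 35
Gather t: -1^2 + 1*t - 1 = t - 2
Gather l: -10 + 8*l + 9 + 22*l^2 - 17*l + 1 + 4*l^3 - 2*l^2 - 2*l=4*l^3 + 20*l^2 - 11*l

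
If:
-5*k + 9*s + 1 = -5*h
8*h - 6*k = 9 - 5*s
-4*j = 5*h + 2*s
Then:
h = 29*s/10 + 51/10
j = -33*s/8 - 51/8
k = 47*s/10 + 53/10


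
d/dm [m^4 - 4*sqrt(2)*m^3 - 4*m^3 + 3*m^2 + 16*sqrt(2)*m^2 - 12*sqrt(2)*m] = 4*m^3 - 12*sqrt(2)*m^2 - 12*m^2 + 6*m + 32*sqrt(2)*m - 12*sqrt(2)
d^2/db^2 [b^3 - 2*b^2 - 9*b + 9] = 6*b - 4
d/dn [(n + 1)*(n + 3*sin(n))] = n + (n + 1)*(3*cos(n) + 1) + 3*sin(n)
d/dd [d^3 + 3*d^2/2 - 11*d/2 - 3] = 3*d^2 + 3*d - 11/2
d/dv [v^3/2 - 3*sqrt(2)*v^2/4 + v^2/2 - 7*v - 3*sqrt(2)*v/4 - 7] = 3*v^2/2 - 3*sqrt(2)*v/2 + v - 7 - 3*sqrt(2)/4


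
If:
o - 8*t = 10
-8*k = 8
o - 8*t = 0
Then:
No Solution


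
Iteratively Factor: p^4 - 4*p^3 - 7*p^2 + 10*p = (p)*(p^3 - 4*p^2 - 7*p + 10) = p*(p + 2)*(p^2 - 6*p + 5) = p*(p - 5)*(p + 2)*(p - 1)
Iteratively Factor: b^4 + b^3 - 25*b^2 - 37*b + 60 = (b + 3)*(b^3 - 2*b^2 - 19*b + 20) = (b - 1)*(b + 3)*(b^2 - b - 20) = (b - 1)*(b + 3)*(b + 4)*(b - 5)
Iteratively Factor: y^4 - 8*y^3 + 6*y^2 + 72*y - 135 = (y - 3)*(y^3 - 5*y^2 - 9*y + 45) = (y - 5)*(y - 3)*(y^2 - 9) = (y - 5)*(y - 3)*(y + 3)*(y - 3)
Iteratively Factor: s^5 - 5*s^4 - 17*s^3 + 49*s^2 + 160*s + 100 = (s + 2)*(s^4 - 7*s^3 - 3*s^2 + 55*s + 50) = (s + 2)^2*(s^3 - 9*s^2 + 15*s + 25) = (s - 5)*(s + 2)^2*(s^2 - 4*s - 5) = (s - 5)^2*(s + 2)^2*(s + 1)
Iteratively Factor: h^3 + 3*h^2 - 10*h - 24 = (h - 3)*(h^2 + 6*h + 8) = (h - 3)*(h + 4)*(h + 2)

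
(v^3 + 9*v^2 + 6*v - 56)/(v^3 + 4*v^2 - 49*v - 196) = (v - 2)/(v - 7)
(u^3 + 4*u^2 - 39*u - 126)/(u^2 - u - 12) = (u^2 + u - 42)/(u - 4)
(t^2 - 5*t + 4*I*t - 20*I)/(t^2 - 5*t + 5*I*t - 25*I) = (t + 4*I)/(t + 5*I)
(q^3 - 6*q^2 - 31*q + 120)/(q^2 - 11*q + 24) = q + 5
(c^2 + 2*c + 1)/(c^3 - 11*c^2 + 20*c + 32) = (c + 1)/(c^2 - 12*c + 32)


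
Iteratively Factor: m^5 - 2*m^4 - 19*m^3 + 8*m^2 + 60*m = (m + 2)*(m^4 - 4*m^3 - 11*m^2 + 30*m) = (m + 2)*(m + 3)*(m^3 - 7*m^2 + 10*m) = (m - 5)*(m + 2)*(m + 3)*(m^2 - 2*m) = m*(m - 5)*(m + 2)*(m + 3)*(m - 2)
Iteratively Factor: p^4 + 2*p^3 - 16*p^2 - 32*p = (p + 2)*(p^3 - 16*p) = (p + 2)*(p + 4)*(p^2 - 4*p) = (p - 4)*(p + 2)*(p + 4)*(p)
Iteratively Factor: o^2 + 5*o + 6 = (o + 2)*(o + 3)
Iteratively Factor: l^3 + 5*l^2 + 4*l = (l + 4)*(l^2 + l) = l*(l + 4)*(l + 1)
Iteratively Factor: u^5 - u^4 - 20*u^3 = (u)*(u^4 - u^3 - 20*u^2) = u*(u + 4)*(u^3 - 5*u^2) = u*(u - 5)*(u + 4)*(u^2) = u^2*(u - 5)*(u + 4)*(u)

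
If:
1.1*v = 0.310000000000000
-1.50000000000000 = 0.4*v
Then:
No Solution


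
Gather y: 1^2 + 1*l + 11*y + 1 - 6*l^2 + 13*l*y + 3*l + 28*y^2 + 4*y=-6*l^2 + 4*l + 28*y^2 + y*(13*l + 15) + 2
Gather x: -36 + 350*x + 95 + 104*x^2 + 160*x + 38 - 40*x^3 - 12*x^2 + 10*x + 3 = -40*x^3 + 92*x^2 + 520*x + 100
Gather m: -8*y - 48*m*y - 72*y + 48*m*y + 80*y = 0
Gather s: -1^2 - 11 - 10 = -22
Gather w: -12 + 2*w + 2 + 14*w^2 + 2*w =14*w^2 + 4*w - 10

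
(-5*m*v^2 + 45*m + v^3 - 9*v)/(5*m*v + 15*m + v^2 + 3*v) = (-5*m*v + 15*m + v^2 - 3*v)/(5*m + v)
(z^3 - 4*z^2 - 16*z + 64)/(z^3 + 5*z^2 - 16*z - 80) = (z - 4)/(z + 5)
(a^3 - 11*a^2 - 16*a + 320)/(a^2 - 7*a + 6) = (a^3 - 11*a^2 - 16*a + 320)/(a^2 - 7*a + 6)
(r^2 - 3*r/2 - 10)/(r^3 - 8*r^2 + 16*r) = (r + 5/2)/(r*(r - 4))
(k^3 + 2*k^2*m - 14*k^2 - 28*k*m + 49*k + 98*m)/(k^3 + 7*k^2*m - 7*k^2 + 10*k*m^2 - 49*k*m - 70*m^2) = (k - 7)/(k + 5*m)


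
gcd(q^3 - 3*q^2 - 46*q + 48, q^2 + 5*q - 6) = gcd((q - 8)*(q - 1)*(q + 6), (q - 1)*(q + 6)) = q^2 + 5*q - 6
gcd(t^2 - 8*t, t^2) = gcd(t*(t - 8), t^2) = t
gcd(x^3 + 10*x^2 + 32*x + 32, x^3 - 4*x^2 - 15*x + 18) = 1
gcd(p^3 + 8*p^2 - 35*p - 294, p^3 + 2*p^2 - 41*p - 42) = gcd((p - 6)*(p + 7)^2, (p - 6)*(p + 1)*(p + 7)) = p^2 + p - 42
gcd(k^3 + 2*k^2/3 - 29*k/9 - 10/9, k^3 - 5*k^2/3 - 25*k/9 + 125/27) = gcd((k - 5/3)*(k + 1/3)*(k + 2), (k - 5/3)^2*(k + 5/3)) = k - 5/3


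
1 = 1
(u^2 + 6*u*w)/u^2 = (u + 6*w)/u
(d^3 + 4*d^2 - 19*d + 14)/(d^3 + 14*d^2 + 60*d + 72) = (d^3 + 4*d^2 - 19*d + 14)/(d^3 + 14*d^2 + 60*d + 72)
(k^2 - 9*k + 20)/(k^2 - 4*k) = (k - 5)/k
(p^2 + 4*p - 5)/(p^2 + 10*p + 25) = (p - 1)/(p + 5)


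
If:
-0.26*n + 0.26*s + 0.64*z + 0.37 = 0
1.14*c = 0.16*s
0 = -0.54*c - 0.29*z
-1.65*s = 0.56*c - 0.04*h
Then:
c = -0.537037037037037*z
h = -165.357060185185*z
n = 1.42307692307692 - 1.36485042735043*z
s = -3.82638888888889*z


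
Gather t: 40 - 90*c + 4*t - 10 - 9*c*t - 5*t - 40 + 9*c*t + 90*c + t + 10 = 0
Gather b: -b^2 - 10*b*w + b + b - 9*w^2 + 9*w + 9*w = -b^2 + b*(2 - 10*w) - 9*w^2 + 18*w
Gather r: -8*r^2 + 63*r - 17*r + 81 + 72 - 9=-8*r^2 + 46*r + 144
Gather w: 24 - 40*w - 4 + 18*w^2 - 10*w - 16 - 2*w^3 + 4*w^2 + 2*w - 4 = -2*w^3 + 22*w^2 - 48*w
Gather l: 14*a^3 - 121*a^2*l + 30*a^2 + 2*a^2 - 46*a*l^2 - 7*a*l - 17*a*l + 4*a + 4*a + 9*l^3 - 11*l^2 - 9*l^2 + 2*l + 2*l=14*a^3 + 32*a^2 + 8*a + 9*l^3 + l^2*(-46*a - 20) + l*(-121*a^2 - 24*a + 4)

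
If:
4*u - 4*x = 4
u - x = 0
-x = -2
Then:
No Solution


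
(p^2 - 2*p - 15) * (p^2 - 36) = p^4 - 2*p^3 - 51*p^2 + 72*p + 540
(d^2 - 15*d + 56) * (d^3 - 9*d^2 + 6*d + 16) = d^5 - 24*d^4 + 197*d^3 - 578*d^2 + 96*d + 896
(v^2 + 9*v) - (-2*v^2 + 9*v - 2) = 3*v^2 + 2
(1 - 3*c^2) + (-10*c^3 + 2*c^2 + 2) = -10*c^3 - c^2 + 3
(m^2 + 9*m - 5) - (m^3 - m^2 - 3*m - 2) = -m^3 + 2*m^2 + 12*m - 3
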